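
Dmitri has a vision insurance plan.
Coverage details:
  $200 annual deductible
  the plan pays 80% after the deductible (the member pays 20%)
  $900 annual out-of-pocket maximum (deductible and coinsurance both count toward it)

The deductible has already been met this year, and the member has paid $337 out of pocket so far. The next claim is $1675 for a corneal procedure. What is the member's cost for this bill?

$335

With the deductible met, the entire $1675 is subject to coinsurance.
Member's 20% share of $1675 is $335.
Total out-of-pocket so far would be $337 + $335 = $672, below the $900 cap — no reduction.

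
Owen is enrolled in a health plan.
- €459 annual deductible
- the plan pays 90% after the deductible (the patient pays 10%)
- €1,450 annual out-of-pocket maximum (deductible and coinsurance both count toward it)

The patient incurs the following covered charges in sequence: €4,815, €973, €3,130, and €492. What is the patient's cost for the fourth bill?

€49.20

Claim 1 (€4,815): €459 finishes the deductible; €4,356 goes to coinsurance; 10% of €4,356 = €435.60. Cost to patient: €894.60. OOP to date €894.60.
Claim 2 (€973): 10% coinsurance on €973 = €97.30. Cost to patient: €97.30. OOP to date €991.90.
Claim 3 (€3,130): 10% coinsurance on €3,130 = €313. Patient pays €313; OOP now €1,304.90.
Claim 4 (€492): deductible met; 10% of €492 = €49.20. Patient pays €49.20; OOP now €1,354.10.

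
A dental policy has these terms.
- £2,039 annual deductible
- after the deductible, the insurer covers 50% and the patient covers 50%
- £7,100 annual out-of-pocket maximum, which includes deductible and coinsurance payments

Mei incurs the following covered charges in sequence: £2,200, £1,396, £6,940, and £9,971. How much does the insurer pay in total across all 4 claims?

#1 (£2,200): deductible takes £2,039, £161 remains; coinsurance £161 × 50% = £80.50. Cost to patient: £2,119.50. OOP to date £2,119.50. Insurer: £2,200 − £2,119.50 = £80.50.
#2 (£1,396): 50% coinsurance on £1,396 = £698. Cost to patient: £698. OOP to date £2,817.50. Plan pays £1,396 − £698 = £698.
#3 (£6,940): deductible met; 50% of £6,940 = £3,470. Patient pays £3,470; OOP now £6,287.50. Plan pays £6,940 − £3,470 = £3,470.
#4 (£9,971): deductible met; 50% of £9,971 = £4,985.50. Adding that to £6,287.50 gives £11,273, past the £7,100 cap; patient pays only £7,100 − £6,287.50 = £812.50. Plan pays £9,971 − £812.50 = £9,158.50.
Insurer total: £80.50 + £698 + £3,470 + £9,158.50 = £13,407.

£13,407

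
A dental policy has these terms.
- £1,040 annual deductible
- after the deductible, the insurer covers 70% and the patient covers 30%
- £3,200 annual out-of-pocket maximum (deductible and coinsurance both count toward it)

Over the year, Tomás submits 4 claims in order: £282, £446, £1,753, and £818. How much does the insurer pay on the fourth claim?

£572.60

Claim 1 (£282): fully absorbed by the deductible. Patient pays £282; OOP now £282. Plan pays £282 − £282 = £0.
Claim 2 (£446): all of it applies to the deductible. Cost to patient: £446. OOP to date £728. Plan pays £446 − £446 = £0.
Claim 3 (£1,753): £312 finishes the deductible; £1,441 goes to coinsurance; 30% of £1,441 = £432.30. Patient pays £744.30; OOP now £1,472.30. Plan pays £1,753 − £744.30 = £1,008.70.
Claim 4 (£818): deductible met; 30% of £818 = £245.40. Patient pays £245.40; OOP now £1,717.70. Plan pays £818 − £245.40 = £572.60.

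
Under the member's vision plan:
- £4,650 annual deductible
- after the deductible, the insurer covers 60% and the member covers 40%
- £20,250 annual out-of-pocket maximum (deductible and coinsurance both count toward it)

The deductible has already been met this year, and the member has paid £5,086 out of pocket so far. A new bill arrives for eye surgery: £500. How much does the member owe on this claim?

£200

With the deductible met, the entire £500 is subject to coinsurance.
40% of £500 = £200 falls to the member.
Year-to-date out-of-pocket becomes £5,086 + £200 = £5,286, still under the £20,250 maximum, so no cap applies.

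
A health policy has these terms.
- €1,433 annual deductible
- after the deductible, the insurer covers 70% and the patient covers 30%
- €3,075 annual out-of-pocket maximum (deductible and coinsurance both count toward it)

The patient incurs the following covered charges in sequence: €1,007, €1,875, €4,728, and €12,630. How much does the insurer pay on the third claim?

€3,520.70

Claim 1 (€1,007): all of it applies to the deductible. Cost to patient: €1,007. OOP to date €1,007. Plan pays €1,007 − €1,007 = €0.
Claim 2 (€1,875): deductible takes €426, €1,449 remains; coinsurance €1,449 × 30% = €434.70. Patient owes €860.70 (running OOP €1,867.70). Insurer: €1,875 − €860.70 = €1,014.30.
Claim 3 (€4,728): deductible met; 30% of €4,728 = €1,418.40. That would push OOP to €3,286.10, over the €3,075 cap, so patient pays €3,075 − €1,867.70 = €1,207.30. Plan pays €4,728 − €1,207.30 = €3,520.70.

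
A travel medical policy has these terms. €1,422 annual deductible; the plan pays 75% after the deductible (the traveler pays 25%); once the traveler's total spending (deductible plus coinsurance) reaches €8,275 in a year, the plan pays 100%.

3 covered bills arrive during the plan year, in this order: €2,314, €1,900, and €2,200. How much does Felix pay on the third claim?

€550

Bill 1, €2,314: deductible takes €1,422, €892 remains; 25% of €892 = €223. Traveler pays €1,645; OOP now €1,645.
Bill 2, €1,900: deductible already satisfied, so traveler's share is 25% × €1,900 = €475. Cost to traveler: €475. OOP to date €2,120.
Bill 3, €2,200: deductible met; 25% of €2,200 = €550. Traveler owes €550 (running OOP €2,670).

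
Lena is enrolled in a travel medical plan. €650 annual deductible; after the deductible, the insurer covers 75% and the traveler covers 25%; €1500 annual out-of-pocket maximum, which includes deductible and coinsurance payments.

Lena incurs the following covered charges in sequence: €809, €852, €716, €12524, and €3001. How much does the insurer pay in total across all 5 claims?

€16402

Claim 1 (€809): deductible takes €650, €159 remains; coinsurance €159 × 25% = €39.75. Traveler pays €689.75; OOP now €689.75. Insurer: €809 − €689.75 = €119.25.
Claim 2 (€852): deductible met; 25% of €852 = €213. Traveler owes €213 (running OOP €902.75). Insurer: €852 − €213 = €639.
Claim 3 (€716): deductible already satisfied, so traveler's share is 25% × €716 = €179. Traveler pays €179; OOP now €1081.75. Insurer: €716 − €179 = €537.
Claim 4 (€12524): 25% coinsurance on €12524 = €3131. Adding that to €1081.75 gives €4212.75, past the €1500 cap; traveler pays only €1500 − €1081.75 = €418.25. Insurer: €12524 − €418.25 = €12105.75.
Claim 5 (€3001): deductible met; 25% of €3001 = €750.25. Adding that to €1500 gives €2250.25, past the €1500 cap; traveler pays only €1500 − €1500 = €0. Plan pays €3001 − €0 = €3001.
Insurer total = bills − traveler's total = €17902 − €1500 = €16402.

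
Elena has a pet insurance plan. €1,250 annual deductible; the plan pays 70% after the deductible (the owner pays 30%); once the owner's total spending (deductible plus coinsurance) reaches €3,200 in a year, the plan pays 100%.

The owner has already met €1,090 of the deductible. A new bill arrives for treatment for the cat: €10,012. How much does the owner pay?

Deductible still to meet: €1,250 − €1,090 = €160.
That leaves €10,012 − €160 = €9,852 for coinsurance.
Owner's 30% share of €9,852 is €2,955.60.
Owner responsibility before any cap: €160 + €2,955.60 = €3,115.60.
That would bring total out-of-pocket to €4,205.60, past the €3,200 cap. The owner is capped at €3,200 − €1,090 = €2,110 on this claim.

€2,110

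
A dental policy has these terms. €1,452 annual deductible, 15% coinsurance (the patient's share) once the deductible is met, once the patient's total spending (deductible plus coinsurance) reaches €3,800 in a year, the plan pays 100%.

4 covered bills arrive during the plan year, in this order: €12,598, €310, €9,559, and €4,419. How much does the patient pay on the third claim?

Claim 1 — €12,598: deductible takes €1,452, €11,146 remains; 15% of €11,146 = €1,671.90. Cost to patient: €3,123.90. OOP to date €3,123.90.
Claim 2 — €310: deductible already satisfied, so patient's share is 15% × €310 = €46.50. Patient pays €46.50; OOP now €3,170.40.
Claim 3 — €9,559: deductible already satisfied, so patient's share is 15% × €9,559 = €1,433.85. OOP would hit €4,604.25 > €3,800, so the cap limits the patient to €3,800 − €3,170.40 = €629.60.

€629.60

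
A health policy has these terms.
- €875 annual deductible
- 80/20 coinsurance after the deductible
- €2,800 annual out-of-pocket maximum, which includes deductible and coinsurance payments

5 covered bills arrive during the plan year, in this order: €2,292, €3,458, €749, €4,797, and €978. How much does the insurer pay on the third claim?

€599.20

Claim 1 (€2,292): deductible takes €875, €1,417 remains; 20% of €1,417 = €283.40. Patient pays €1,158.40; OOP now €1,158.40. Plan pays €2,292 − €1,158.40 = €1,133.60.
Claim 2 (€3,458): 20% coinsurance on €3,458 = €691.60. Cost to patient: €691.60. OOP to date €1,850. Plan pays €3,458 − €691.60 = €2,766.40.
Claim 3 (€749): deductible met; 20% of €749 = €149.80. Patient pays €149.80; OOP now €1,999.80. Insurer: €749 − €149.80 = €599.20.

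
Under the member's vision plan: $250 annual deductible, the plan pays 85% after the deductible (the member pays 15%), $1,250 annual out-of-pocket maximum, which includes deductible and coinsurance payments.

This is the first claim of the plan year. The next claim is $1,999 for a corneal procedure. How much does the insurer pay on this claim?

$1,486.65

Nothing has been paid toward the $250 deductible, so the first $250 of this charge is applied there.
The remaining $1,749 (= $1,999 − $250) moves to coinsurance.
15% of $1,749 = $262.35 falls to the member.
Member responsibility before any cap: $250 + $262.35 = $512.35.
Year-to-date out-of-pocket becomes $0 + $512.35 = $512.35, still under the $1,250 maximum, so no cap applies.
Insurer pays the balance: $1,999 − $512.35 = $1,486.65.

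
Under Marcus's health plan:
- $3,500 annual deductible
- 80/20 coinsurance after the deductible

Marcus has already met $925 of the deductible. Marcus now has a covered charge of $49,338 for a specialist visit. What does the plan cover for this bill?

$37,410.40

Remaining deductible: $3,500 − $925 = $2,575.
After the $2,575 deductible portion, $49,338 − $2,575 = $46,763 is subject to coinsurance.
Patient's 20% share of $46,763 is $9,352.60.
So the patient owes $2,575 + $9,352.60 = $11,927.60.
The insurer covers the remainder: $49,338 − $11,927.60 = $37,410.40.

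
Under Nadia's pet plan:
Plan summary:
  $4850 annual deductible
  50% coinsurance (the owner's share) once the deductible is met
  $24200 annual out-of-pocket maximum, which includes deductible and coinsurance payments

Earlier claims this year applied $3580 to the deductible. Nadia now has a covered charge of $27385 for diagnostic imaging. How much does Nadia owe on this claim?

$3580 of the $4850 deductible is already met, leaving $1270.
The remaining $26115 (= $27385 − $1270) moves to coinsurance.
Owner's 50% share of $26115 is $13057.50.
Owner responsibility before any cap: $1270 + $13057.50 = $14327.50.
Cumulative spending $3580 + $14327.50 = $17907.50 stays under the $24200 maximum.

$14327.50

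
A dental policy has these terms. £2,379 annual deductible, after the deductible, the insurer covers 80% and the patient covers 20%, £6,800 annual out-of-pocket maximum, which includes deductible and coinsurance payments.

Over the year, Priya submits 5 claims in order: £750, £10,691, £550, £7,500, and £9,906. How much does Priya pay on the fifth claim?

Claim 1 (£750): all of it applies to the deductible. Patient owes £750 (running OOP £750).
Claim 2 (£10,691): £1,629 finishes the deductible; £9,062 goes to coinsurance; patient's 20% is £1,812.40. Patient owes £3,441.40 (running OOP £4,191.40).
Claim 3 (£550): 20% coinsurance on £550 = £110. Cost to patient: £110. OOP to date £4,301.40.
Claim 4 (£7,500): deductible already satisfied, so patient's share is 20% × £7,500 = £1,500. Cost to patient: £1,500. OOP to date £5,801.40.
Claim 5 (£9,906): 20% coinsurance on £9,906 = £1,981.20. That would push OOP to £7,782.60, over the £6,800 cap, so patient pays £6,800 − £5,801.40 = £998.60.

£998.60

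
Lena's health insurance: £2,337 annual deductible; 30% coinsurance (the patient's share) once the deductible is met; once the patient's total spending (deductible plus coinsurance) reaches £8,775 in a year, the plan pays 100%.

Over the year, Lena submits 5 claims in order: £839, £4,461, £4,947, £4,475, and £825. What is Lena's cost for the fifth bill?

Claim 1 — £839: all of it applies to the deductible. Patient pays £839; OOP now £839.
Claim 2 — £4,461: £1,498 finishes the deductible; £2,963 goes to coinsurance; 30% of £2,963 = £888.90. Cost to patient: £2,386.90. OOP to date £3,225.90.
Claim 3 — £4,947: deductible already satisfied, so patient's share is 30% × £4,947 = £1,484.10. Patient pays £1,484.10; OOP now £4,710.
Claim 4 — £4,475: deductible met; 30% of £4,475 = £1,342.50. Patient owes £1,342.50 (running OOP £6,052.50).
Claim 5 — £825: deductible already satisfied, so patient's share is 30% × £825 = £247.50. Cost to patient: £247.50. OOP to date £6,300.

£247.50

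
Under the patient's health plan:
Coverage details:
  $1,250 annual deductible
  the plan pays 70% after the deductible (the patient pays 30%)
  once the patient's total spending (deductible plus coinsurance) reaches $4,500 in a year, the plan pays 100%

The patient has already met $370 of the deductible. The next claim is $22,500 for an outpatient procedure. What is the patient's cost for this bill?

$4,130

Deductible still to meet: $1,250 − $370 = $880.
That leaves $22,500 − $880 = $21,620 for coinsurance.
Patient's 30% share of $21,620 is $6,486.
So the patient owes $880 + $6,486 = $7,366 before any cap.
That would bring total out-of-pocket to $7,736, past the $4,500 cap. The patient is capped at $4,500 − $370 = $4,130 on this claim.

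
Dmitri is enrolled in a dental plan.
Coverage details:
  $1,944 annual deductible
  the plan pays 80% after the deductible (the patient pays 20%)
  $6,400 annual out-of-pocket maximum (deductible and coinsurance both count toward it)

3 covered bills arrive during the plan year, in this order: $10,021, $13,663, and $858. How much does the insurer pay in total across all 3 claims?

$18,142

Bill 1, $10,021: $1,944 finishes the deductible; $8,077 goes to coinsurance; patient's 20% is $1,615.40. Cost to patient: $3,559.40. OOP to date $3,559.40. Insurer: $10,021 − $3,559.40 = $6,461.60.
Bill 2, $13,663: 20% coinsurance on $13,663 = $2,732.60. Patient owes $2,732.60 (running OOP $6,292). Plan pays $13,663 − $2,732.60 = $10,930.40.
Bill 3, $858: deductible already satisfied, so patient's share is 20% × $858 = $171.60. OOP would hit $6,463.60 > $6,400, so the cap limits the patient to $6,400 − $6,292 = $108. Insurer: $858 − $108 = $750.
Insurer total: $6,461.60 + $10,930.40 + $750 = $18,142.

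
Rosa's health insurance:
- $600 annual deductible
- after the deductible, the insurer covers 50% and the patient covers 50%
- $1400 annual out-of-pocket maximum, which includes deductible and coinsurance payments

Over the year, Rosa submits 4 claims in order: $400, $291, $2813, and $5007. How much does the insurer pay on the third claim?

$2058.50

Bill 1, $400: entire amount goes to the deductible. Patient owes $400 (running OOP $400). Insurer: $400 − $400 = $0.
Bill 2, $291: deductible takes $200, $91 remains; coinsurance $91 × 50% = $45.50. Patient owes $245.50 (running OOP $645.50). Insurer: $291 − $245.50 = $45.50.
Bill 3, $2813: deductible met; 50% of $2813 = $1406.50. That would push OOP to $2052, over the $1400 cap, so patient pays $1400 − $645.50 = $754.50. Plan pays $2813 − $754.50 = $2058.50.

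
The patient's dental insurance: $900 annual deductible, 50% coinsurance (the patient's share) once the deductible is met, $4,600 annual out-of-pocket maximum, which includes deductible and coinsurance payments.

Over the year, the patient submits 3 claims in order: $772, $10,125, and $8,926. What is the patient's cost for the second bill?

$3,828

Claim 1 ($772): entire amount goes to the deductible. Patient pays $772; OOP now $772.
Claim 2 ($10,125): deductible takes $128, $9,997 remains; patient's 50% is $4,998.50. Together that's $128 + $4,998.50 = $5,126.50. Adding that to $772 gives $5,898.50, past the $4,600 cap; patient pays only $4,600 − $772 = $3,828.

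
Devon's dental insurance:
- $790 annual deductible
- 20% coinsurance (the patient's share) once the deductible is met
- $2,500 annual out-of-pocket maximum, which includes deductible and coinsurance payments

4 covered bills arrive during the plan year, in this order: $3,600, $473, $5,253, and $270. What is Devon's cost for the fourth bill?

$2.80

Claim 1 ($3,600): $790 finishes the deductible; $2,810 goes to coinsurance; patient's 20% is $562. Cost to patient: $1,352. OOP to date $1,352.
Claim 2 ($473): deductible met; 20% of $473 = $94.60. Patient pays $94.60; OOP now $1,446.60.
Claim 3 ($5,253): 20% coinsurance on $5,253 = $1,050.60. Patient pays $1,050.60; OOP now $2,497.20.
Claim 4 ($270): deductible already satisfied, so patient's share is 20% × $270 = $54. OOP would hit $2,551.20 > $2,500, so the cap limits the patient to $2,500 − $2,497.20 = $2.80.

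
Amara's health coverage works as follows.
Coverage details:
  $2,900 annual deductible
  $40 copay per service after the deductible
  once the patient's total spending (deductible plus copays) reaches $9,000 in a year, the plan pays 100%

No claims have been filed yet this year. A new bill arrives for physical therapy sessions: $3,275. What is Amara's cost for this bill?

$2,940

Deductible not yet touched, so the first $2,900 of the bill goes to the deductible.
That leaves $3,275 − $2,900 = $375 for the copay.
Copay on this service: $40.
So the patient owes $2,900 + $40 = $2,940 before any cap.
Total out-of-pocket so far would be $0 + $2,940 = $2,940, below the $9,000 cap — no reduction.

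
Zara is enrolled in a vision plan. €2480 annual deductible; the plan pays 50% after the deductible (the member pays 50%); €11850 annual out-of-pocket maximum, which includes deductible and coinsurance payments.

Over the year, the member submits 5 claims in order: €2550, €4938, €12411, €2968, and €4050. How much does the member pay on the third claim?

Bill 1, €2550: €2480 to deductible, leaving €70; coinsurance €70 × 50% = €35. Member pays €2515; OOP now €2515.
Bill 2, €4938: deductible met; 50% of €4938 = €2469. Member pays €2469; OOP now €4984.
Bill 3, €12411: deductible met; 50% of €12411 = €6205.50. Member pays €6205.50; OOP now €11189.50.

€6205.50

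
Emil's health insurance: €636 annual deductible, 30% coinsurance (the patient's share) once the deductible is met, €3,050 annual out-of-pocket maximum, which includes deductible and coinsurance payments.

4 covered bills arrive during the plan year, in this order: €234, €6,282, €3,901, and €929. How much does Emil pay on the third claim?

Bill 1, €234: entire amount goes to the deductible. Patient pays €234; OOP now €234.
Bill 2, €6,282: €402 to deductible, leaving €5,880; 30% of €5,880 = €1,764. Patient pays €2,166; OOP now €2,400.
Bill 3, €3,901: 30% coinsurance on €3,901 = €1,170.30. Adding that to €2,400 gives €3,570.30, past the €3,050 cap; patient pays only €3,050 − €2,400 = €650.

€650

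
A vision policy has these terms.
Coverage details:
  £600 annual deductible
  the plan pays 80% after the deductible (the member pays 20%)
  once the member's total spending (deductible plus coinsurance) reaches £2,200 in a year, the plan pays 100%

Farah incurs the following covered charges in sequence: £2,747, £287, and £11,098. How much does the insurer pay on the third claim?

£9,984.80

Claim 1 — £2,747: deductible takes £600, £2,147 remains; 20% of £2,147 = £429.40. Cost to member: £1,029.40. OOP to date £1,029.40. Insurer: £2,747 − £1,029.40 = £1,717.60.
Claim 2 — £287: 20% coinsurance on £287 = £57.40. Member pays £57.40; OOP now £1,086.80. Plan pays £287 − £57.40 = £229.60.
Claim 3 — £11,098: deductible already satisfied, so member's share is 20% × £11,098 = £2,219.60. OOP would hit £3,306.40 > £2,200, so the cap limits the member to £2,200 − £1,086.80 = £1,113.20. Insurer: £11,098 − £1,113.20 = £9,984.80.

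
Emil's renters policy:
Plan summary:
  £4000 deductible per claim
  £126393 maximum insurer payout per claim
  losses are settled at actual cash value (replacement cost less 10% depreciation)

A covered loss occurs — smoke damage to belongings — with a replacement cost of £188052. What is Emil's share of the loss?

£61659

At 10% depreciation, ACV = £188052 − £18805.20 = £169246.80.
Subtract the deductible: £169246.80 − £4000 = £165246.80.
The £126393 per-incident cap binds; insurer pays £126393.
Tenant's share is the uncovered remainder: £188052 − £126393 = £61659.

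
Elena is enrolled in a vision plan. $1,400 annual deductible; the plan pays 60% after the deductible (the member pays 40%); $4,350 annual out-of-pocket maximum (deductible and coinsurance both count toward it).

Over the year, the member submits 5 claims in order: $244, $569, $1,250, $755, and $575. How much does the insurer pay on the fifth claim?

Claim 1 — $244: entire amount goes to the deductible. Member owes $244 (running OOP $244). Plan pays $244 − $244 = $0.
Claim 2 — $569: all of it applies to the deductible. Member pays $569; OOP now $813. Plan pays $569 − $569 = $0.
Claim 3 — $1,250: $587 to deductible, leaving $663; member's 40% is $265.20. Member pays $852.20; OOP now $1,665.20. Insurer: $1,250 − $852.20 = $397.80.
Claim 4 — $755: 40% coinsurance on $755 = $302. Member pays $302; OOP now $1,967.20. Plan pays $755 − $302 = $453.
Claim 5 — $575: deductible met; 40% of $575 = $230. Member owes $230 (running OOP $2,197.20). Insurer: $575 − $230 = $345.

$345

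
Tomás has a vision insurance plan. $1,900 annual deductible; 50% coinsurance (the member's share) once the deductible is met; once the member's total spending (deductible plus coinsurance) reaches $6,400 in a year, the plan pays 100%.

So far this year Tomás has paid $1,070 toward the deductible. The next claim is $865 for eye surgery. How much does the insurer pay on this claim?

$1,070 of the $1,900 deductible is already met, leaving $830.
The remaining $35 (= $865 − $830) moves to coinsurance.
Coinsurance: $35 × 50% = $17.50.
Member responsibility before any cap: $830 + $17.50 = $847.50.
Cumulative spending $1,070 + $847.50 = $1,917.50 stays under the $6,400 maximum.
The plan picks up $865 − $847.50 = $17.50.

$17.50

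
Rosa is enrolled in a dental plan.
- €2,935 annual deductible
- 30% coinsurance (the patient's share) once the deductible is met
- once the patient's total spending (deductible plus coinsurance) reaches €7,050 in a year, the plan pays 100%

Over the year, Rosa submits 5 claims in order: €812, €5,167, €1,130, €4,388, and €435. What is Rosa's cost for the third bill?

€339

Bill 1, €812: all of it applies to the deductible. Patient owes €812 (running OOP €812).
Bill 2, €5,167: €2,123 finishes the deductible; €3,044 goes to coinsurance; coinsurance €3,044 × 30% = €913.20. Cost to patient: €3,036.20. OOP to date €3,848.20.
Bill 3, €1,130: deductible met; 30% of €1,130 = €339. Cost to patient: €339. OOP to date €4,187.20.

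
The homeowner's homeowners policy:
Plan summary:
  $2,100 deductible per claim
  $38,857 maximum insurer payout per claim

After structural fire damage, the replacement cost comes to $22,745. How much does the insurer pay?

Less the $2,100 deductible: $22,745 − $2,100 = $20,645.
$20,645 is within the $38,857 limit, so the insurer pays $20,645.

$20,645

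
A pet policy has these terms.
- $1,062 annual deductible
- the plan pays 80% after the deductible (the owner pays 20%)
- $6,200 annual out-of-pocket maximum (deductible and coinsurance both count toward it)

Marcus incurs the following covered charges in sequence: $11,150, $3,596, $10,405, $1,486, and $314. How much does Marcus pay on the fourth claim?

#1 ($11,150): $1,062 to deductible, leaving $10,088; coinsurance $10,088 × 20% = $2,017.60. Cost to owner: $3,079.60. OOP to date $3,079.60.
#2 ($3,596): 20% coinsurance on $3,596 = $719.20. Owner pays $719.20; OOP now $3,798.80.
#3 ($10,405): deductible met; 20% of $10,405 = $2,081. Cost to owner: $2,081. OOP to date $5,879.80.
#4 ($1,486): 20% coinsurance on $1,486 = $297.20. Owner owes $297.20 (running OOP $6,177).

$297.20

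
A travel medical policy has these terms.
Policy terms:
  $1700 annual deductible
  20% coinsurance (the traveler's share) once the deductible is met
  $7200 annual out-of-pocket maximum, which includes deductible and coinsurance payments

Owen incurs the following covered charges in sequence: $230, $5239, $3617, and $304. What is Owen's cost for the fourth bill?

$60.80

Claim 1 ($230): all of it applies to the deductible. Traveler pays $230; OOP now $230.
Claim 2 ($5239): $1470 to deductible, leaving $3769; traveler's 20% is $753.80. Traveler pays $2223.80; OOP now $2453.80.
Claim 3 ($3617): deductible met; 20% of $3617 = $723.40. Traveler pays $723.40; OOP now $3177.20.
Claim 4 ($304): deductible already satisfied, so traveler's share is 20% × $304 = $60.80. Traveler owes $60.80 (running OOP $3238).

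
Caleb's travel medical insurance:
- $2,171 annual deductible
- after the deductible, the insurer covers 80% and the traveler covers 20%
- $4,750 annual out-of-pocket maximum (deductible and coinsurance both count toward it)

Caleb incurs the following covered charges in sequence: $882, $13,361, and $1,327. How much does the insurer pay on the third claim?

$1,162.40

Claim 1 ($882): entire amount goes to the deductible. Traveler pays $882; OOP now $882. Insurer: $882 − $882 = $0.
Claim 2 ($13,361): deductible takes $1,289, $12,072 remains; coinsurance $12,072 × 20% = $2,414.40. Traveler owes $3,703.40 (running OOP $4,585.40). Insurer: $13,361 − $3,703.40 = $9,657.60.
Claim 3 ($1,327): deductible already satisfied, so traveler's share is 20% × $1,327 = $265.40. Adding that to $4,585.40 gives $4,850.80, past the $4,750 cap; traveler pays only $4,750 − $4,585.40 = $164.60. Plan pays $1,327 − $164.60 = $1,162.40.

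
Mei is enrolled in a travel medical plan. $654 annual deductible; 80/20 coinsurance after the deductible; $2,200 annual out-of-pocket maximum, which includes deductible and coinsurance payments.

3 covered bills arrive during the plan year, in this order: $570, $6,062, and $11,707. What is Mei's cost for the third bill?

$350.40

Claim 1 ($570): all of it applies to the deductible. Traveler pays $570; OOP now $570.
Claim 2 ($6,062): deductible takes $84, $5,978 remains; traveler's 20% is $1,195.60. Cost to traveler: $1,279.60. OOP to date $1,849.60.
Claim 3 ($11,707): deductible already satisfied, so traveler's share is 20% × $11,707 = $2,341.40. OOP would hit $4,191 > $2,200, so the cap limits the traveler to $2,200 − $1,849.60 = $350.40.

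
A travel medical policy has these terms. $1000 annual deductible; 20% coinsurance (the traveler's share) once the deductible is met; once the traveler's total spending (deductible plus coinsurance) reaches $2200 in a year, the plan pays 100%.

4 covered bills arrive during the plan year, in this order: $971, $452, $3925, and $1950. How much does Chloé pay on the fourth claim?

Claim 1 — $971: all of it applies to the deductible. Traveler pays $971; OOP now $971.
Claim 2 — $452: deductible takes $29, $423 remains; coinsurance $423 × 20% = $84.60. Cost to traveler: $113.60. OOP to date $1084.60.
Claim 3 — $3925: deductible already satisfied, so traveler's share is 20% × $3925 = $785. Traveler owes $785 (running OOP $1869.60).
Claim 4 — $1950: deductible met; 20% of $1950 = $390. That would push OOP to $2259.60, over the $2200 cap, so traveler pays $2200 − $1869.60 = $330.40.

$330.40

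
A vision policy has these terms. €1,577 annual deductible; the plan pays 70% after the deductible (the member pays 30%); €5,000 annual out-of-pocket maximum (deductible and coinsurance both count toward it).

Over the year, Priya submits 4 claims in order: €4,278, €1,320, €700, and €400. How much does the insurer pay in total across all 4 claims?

€3,584.70

Claim 1 — €4,278: €1,577 to deductible, leaving €2,701; member's 30% is €810.30. Member owes €2,387.30 (running OOP €2,387.30). Plan pays €4,278 − €2,387.30 = €1,890.70.
Claim 2 — €1,320: deductible already satisfied, so member's share is 30% × €1,320 = €396. Cost to member: €396. OOP to date €2,783.30. Plan pays €1,320 − €396 = €924.
Claim 3 — €700: deductible already satisfied, so member's share is 30% × €700 = €210. Cost to member: €210. OOP to date €2,993.30. Plan pays €700 − €210 = €490.
Claim 4 — €400: 30% coinsurance on €400 = €120. Member pays €120; OOP now €3,113.30. Insurer: €400 − €120 = €280.
Insurer total = bills − member's total = €6,698 − €3,113.30 = €3,584.70.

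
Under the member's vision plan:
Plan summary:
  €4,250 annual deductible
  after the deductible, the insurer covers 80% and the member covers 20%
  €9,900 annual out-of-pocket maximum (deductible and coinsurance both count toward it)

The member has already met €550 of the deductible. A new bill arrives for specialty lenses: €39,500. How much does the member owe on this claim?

€9,350

Remaining deductible: €4,250 − €550 = €3,700.
After the €3,700 deductible portion, €39,500 − €3,700 = €35,800 is subject to coinsurance.
Coinsurance: €35,800 × 20% = €7,160.
That puts the member's cost at €3,700 + €7,160 = €10,860 before any cap.
That would bring total out-of-pocket to €11,410, past the €9,900 cap. The member is capped at €9,900 − €550 = €9,350 on this claim.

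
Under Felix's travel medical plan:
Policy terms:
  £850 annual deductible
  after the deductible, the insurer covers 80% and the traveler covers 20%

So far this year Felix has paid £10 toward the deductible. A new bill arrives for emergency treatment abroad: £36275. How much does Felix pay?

Deductible still to meet: £850 − £10 = £840.
That leaves £36275 − £840 = £35435 for coinsurance.
Coinsurance: £35435 × 20% = £7087.
Traveler responsibility: £840 + £7087 = £7927.

£7927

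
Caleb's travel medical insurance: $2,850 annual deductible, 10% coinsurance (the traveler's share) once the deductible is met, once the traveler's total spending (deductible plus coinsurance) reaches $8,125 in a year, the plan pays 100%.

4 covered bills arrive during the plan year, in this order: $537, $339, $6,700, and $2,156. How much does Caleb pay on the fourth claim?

$215.60

Claim 1 — $537: entire amount goes to the deductible. Traveler pays $537; OOP now $537.
Claim 2 — $339: entire amount goes to the deductible. Traveler owes $339 (running OOP $876).
Claim 3 — $6,700: $1,974 to deductible, leaving $4,726; 10% of $4,726 = $472.60. Cost to traveler: $2,446.60. OOP to date $3,322.60.
Claim 4 — $2,156: deductible already satisfied, so traveler's share is 10% × $2,156 = $215.60. Traveler pays $215.60; OOP now $3,538.20.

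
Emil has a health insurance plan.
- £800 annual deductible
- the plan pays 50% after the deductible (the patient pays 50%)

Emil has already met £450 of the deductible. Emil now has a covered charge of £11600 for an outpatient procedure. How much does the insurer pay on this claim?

£5625

Remaining deductible: £800 − £450 = £350.
That leaves £11600 − £350 = £11250 for coinsurance.
50% of £11250 = £5625 falls to the patient.
That puts the patient's cost at £350 + £5625 = £5975.
Insurer pays the balance: £11600 − £5975 = £5625.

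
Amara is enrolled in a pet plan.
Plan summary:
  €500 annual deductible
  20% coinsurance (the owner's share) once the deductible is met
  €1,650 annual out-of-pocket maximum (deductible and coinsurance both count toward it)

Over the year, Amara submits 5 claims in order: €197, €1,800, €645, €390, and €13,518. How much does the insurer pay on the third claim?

Claim 1 — €197: fully absorbed by the deductible. Owner pays €197; OOP now €197. Plan pays €197 − €197 = €0.
Claim 2 — €1,800: €303 to deductible, leaving €1,497; coinsurance €1,497 × 20% = €299.40. Cost to owner: €602.40. OOP to date €799.40. Plan pays €1,800 − €602.40 = €1,197.60.
Claim 3 — €645: deductible met; 20% of €645 = €129. Owner pays €129; OOP now €928.40. Plan pays €645 − €129 = €516.

€516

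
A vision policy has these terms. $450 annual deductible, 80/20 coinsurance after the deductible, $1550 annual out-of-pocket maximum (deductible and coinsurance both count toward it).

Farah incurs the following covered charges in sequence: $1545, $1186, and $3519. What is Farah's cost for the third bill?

Claim 1 — $1545: $450 to deductible, leaving $1095; 20% of $1095 = $219. Member owes $669 (running OOP $669).
Claim 2 — $1186: 20% coinsurance on $1186 = $237.20. Member pays $237.20; OOP now $906.20.
Claim 3 — $3519: deductible already satisfied, so member's share is 20% × $3519 = $703.80. That would push OOP to $1610, over the $1550 cap, so member pays $1550 − $906.20 = $643.80.

$643.80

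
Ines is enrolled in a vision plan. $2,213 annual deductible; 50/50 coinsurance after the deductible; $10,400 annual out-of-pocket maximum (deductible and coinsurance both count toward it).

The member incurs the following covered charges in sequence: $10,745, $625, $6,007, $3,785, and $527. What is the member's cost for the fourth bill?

Claim 1 ($10,745): $2,213 finishes the deductible; $8,532 goes to coinsurance; member's 50% is $4,266. Cost to member: $6,479. OOP to date $6,479.
Claim 2 ($625): deductible met; 50% of $625 = $312.50. Cost to member: $312.50. OOP to date $6,791.50.
Claim 3 ($6,007): deductible already satisfied, so member's share is 50% × $6,007 = $3,003.50. Member owes $3,003.50 (running OOP $9,795).
Claim 4 ($3,785): deductible already satisfied, so member's share is 50% × $3,785 = $1,892.50. OOP would hit $11,687.50 > $10,400, so the cap limits the member to $10,400 − $9,795 = $605.

$605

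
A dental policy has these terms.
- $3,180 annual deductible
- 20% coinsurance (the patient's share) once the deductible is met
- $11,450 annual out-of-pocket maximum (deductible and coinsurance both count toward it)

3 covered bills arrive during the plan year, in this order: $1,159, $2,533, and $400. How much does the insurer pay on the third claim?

Bill 1, $1,159: entire amount goes to the deductible. Patient owes $1,159 (running OOP $1,159). Plan pays $1,159 − $1,159 = $0.
Bill 2, $2,533: $2,021 finishes the deductible; $512 goes to coinsurance; coinsurance $512 × 20% = $102.40. Patient owes $2,123.40 (running OOP $3,282.40). Insurer: $2,533 − $2,123.40 = $409.60.
Bill 3, $400: deductible met; 20% of $400 = $80. Patient owes $80 (running OOP $3,362.40). Plan pays $400 − $80 = $320.

$320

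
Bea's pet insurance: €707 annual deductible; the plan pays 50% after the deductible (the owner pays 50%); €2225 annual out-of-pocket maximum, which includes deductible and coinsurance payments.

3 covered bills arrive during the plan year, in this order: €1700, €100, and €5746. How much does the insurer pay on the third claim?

Bill 1, €1700: deductible takes €707, €993 remains; coinsurance €993 × 50% = €496.50. Owner owes €1203.50 (running OOP €1203.50). Insurer: €1700 − €1203.50 = €496.50.
Bill 2, €100: 50% coinsurance on €100 = €50. Owner pays €50; OOP now €1253.50. Plan pays €100 − €50 = €50.
Bill 3, €5746: 50% coinsurance on €5746 = €2873. That would push OOP to €4126.50, over the €2225 cap, so owner pays €2225 − €1253.50 = €971.50. Plan pays €5746 − €971.50 = €4774.50.

€4774.50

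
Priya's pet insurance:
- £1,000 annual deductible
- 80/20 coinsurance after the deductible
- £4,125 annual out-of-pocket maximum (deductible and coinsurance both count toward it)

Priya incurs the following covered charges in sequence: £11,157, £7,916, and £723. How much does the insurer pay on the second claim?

£6,822.40

#1 (£11,157): deductible takes £1,000, £10,157 remains; owner's 20% is £2,031.40. Owner pays £3,031.40; OOP now £3,031.40. Plan pays £11,157 − £3,031.40 = £8,125.60.
#2 (£7,916): 20% coinsurance on £7,916 = £1,583.20. That would push OOP to £4,614.60, over the £4,125 cap, so owner pays £4,125 − £3,031.40 = £1,093.60. Insurer: £7,916 − £1,093.60 = £6,822.40.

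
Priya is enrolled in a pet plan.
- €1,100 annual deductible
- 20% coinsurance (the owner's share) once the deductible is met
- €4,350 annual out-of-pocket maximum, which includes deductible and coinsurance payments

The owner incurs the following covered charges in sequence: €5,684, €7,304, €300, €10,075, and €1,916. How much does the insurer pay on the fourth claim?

Bill 1, €5,684: €1,100 finishes the deductible; €4,584 goes to coinsurance; owner's 20% is €916.80. Cost to owner: €2,016.80. OOP to date €2,016.80. Plan pays €5,684 − €2,016.80 = €3,667.20.
Bill 2, €7,304: deductible already satisfied, so owner's share is 20% × €7,304 = €1,460.80. Owner owes €1,460.80 (running OOP €3,477.60). Plan pays €7,304 − €1,460.80 = €5,843.20.
Bill 3, €300: 20% coinsurance on €300 = €60. Owner owes €60 (running OOP €3,537.60). Insurer: €300 − €60 = €240.
Bill 4, €10,075: deductible already satisfied, so owner's share is 20% × €10,075 = €2,015. That would push OOP to €5,552.60, over the €4,350 cap, so owner pays €4,350 − €3,537.60 = €812.40. Insurer: €10,075 − €812.40 = €9,262.60.

€9,262.60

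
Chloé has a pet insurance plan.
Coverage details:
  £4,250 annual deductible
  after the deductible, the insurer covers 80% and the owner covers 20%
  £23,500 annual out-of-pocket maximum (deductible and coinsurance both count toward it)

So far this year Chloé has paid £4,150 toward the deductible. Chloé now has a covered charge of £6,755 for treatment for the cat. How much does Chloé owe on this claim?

£1,431

£4,150 of the £4,250 deductible is already met, leaving £100.
After the £100 deductible portion, £6,755 − £100 = £6,655 is subject to coinsurance.
20% of £6,655 = £1,331 falls to the owner.
Owner responsibility before any cap: £100 + £1,331 = £1,431.
Year-to-date out-of-pocket becomes £4,150 + £1,431 = £5,581, still under the £23,500 maximum, so no cap applies.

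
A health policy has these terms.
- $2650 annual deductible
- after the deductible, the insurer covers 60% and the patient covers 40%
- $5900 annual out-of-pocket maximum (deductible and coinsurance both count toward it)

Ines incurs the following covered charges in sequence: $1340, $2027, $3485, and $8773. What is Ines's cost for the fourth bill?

$1569.20

Claim 1 ($1340): all of it applies to the deductible. Patient pays $1340; OOP now $1340.
Claim 2 ($2027): deductible takes $1310, $717 remains; coinsurance $717 × 40% = $286.80. Cost to patient: $1596.80. OOP to date $2936.80.
Claim 3 ($3485): 40% coinsurance on $3485 = $1394. Patient pays $1394; OOP now $4330.80.
Claim 4 ($8773): 40% coinsurance on $8773 = $3509.20. That would push OOP to $7840, over the $5900 cap, so patient pays $5900 − $4330.80 = $1569.20.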